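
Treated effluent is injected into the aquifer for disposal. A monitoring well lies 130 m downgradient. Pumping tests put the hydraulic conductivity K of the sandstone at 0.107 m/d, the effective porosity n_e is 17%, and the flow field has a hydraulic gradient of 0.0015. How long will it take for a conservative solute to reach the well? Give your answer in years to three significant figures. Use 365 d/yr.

377 years

Specific discharge q = 0.107 × 0.0015 = 1.605e-4 m/d
v = Ki/n = 0.107·0.0015/0.17 = 9.441e-4 m/d
t = L / v = 130 / 9.441e-4 = 137700 d
   = 137700 / 365 = 377 yr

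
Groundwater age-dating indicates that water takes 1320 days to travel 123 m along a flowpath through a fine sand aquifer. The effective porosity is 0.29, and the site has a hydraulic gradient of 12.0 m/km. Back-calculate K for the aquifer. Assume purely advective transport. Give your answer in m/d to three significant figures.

v = L / t = 123 / 1320 = 0.09318 m/d
K = v · n / i = 0.09318 × 0.29 / 0.012 = 2.25 m/d

2.25 m/d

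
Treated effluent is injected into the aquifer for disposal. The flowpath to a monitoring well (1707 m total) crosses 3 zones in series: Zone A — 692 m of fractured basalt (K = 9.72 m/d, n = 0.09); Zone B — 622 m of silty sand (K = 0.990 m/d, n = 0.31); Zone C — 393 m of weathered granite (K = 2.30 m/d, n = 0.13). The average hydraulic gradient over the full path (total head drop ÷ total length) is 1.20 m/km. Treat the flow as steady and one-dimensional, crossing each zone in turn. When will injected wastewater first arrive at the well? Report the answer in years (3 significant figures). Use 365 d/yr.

Continuity: the same q passes through each zone, so ΔH = q·Σ(L_j/K_j) — the zones act as resistances in series.
Σ(L/K) = 692/9.72 + 622/0.990 + 393/2.30 = 71.19 + 628.3 + 170.9 = 870.3 d
K_eq = L_total / Σ(L/K) = 1707 / 870.3 = 1.961 m/d
q = K_eq · i = 1.961 × 0.0012 = 0.002354 m/d (same in every zone)
Zone A: v = q/n = 0.002354/0.09 = 0.02615 m/d → t_A = 692/0.02615 = 26460 d
Zone B: v = q/n = 0.002354/0.31 = 0.007592 m/d → t_B = 622/0.007592 = 81930 d
Zone C: v = q/n = 0.002354/0.13 = 0.01810 m/d → t_C = 393/0.01810 = 21710 d
Total t = 26460 + 81930 + 21710 = 130100 d
   = 130100 / 365 = 356 yr

356 years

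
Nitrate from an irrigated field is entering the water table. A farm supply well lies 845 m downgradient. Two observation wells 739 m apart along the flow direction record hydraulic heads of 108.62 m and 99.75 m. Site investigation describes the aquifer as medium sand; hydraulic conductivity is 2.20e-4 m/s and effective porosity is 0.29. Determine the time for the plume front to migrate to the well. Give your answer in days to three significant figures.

Hydraulic gradient i = (108.62 − 99.75) / 739 = 8.87 / 739 = 0.01200
K = 2.20e-4 m/s × 86400 s/d = 19.01 m/d
Specific discharge q = 19.01 × 0.01200 = 0.2281 m/d
Average linear velocity = 0.2281 / 0.29 = 0.7867 m/d
t = L / v = 845 / 0.7867 = 1074 d

1070 days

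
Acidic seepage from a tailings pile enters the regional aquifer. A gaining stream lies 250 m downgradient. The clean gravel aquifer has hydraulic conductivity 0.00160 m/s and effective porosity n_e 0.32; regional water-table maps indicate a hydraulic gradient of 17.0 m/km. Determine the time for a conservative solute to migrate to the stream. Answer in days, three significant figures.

34.0 days

K = 0.00160 m/s × 86400 s/d = 138.2 m/d
Specific discharge q = 138.2 × 0.017 = 2.350 m/d
v = Ki/n = 138.2·0.017/0.32 = 7.344 m/d
t = L / v = 250 / 7.344 = 34.04 d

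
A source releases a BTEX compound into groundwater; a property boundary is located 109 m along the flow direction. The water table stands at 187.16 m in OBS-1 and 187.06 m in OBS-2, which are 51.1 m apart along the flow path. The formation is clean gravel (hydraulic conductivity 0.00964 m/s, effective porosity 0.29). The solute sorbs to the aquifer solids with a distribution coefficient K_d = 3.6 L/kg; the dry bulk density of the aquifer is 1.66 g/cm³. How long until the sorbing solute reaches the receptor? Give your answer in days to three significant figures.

Hydraulic gradient i = (187.16 − 187.06) / 51.1 = 0.10 / 51.1 = 0.001957
K = 0.00964 m/s × 86400 s/d = 832.9 m/d
Specific discharge q = 832.9 × 0.001957 = 1.630 m/d
Average linear velocity = 1.630 / 0.29 = 5.620 m/d
Retardation R = 1 + ρ_b·K_d/n = 1 + 1.66×3.6/0.29 = 21.61
Contaminant velocity v_c = v/R = 5.620/21.61 = 0.2601 m/d
t = L/v_c = 109/0.2601 = 419.0 d

419 days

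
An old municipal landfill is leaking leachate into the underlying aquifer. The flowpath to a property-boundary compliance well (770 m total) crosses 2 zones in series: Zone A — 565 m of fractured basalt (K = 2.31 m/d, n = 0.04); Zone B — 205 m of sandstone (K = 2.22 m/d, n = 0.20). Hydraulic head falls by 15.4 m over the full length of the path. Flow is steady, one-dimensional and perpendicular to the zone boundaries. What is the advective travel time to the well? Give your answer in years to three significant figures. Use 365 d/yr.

3.81 years

Steady 1-D flow in series ⇒ the Darcy flux q is identical in every zone and the zone head losses add (resistances L/K in series).
Σ(L/K) = 565/2.31 + 205/2.22 = 244.6 + 92.34 = 336.9 d
q = ΔH / Σ(L/K) = 15.4 / 336.9 = 0.04571 m/d (same in every zone)
Zone A: v = q/n = 0.04571/0.04 = 1.143 m/d → t_A = 565/1.143 = 494.5 d
Zone B: v = q/n = 0.04571/0.20 = 0.2285 m/d → t_B = 205/0.2285 = 897.0 d
Total t = 494.5 + 897.0 = 1391 d
   = 1391 / 365 = 3.81 yr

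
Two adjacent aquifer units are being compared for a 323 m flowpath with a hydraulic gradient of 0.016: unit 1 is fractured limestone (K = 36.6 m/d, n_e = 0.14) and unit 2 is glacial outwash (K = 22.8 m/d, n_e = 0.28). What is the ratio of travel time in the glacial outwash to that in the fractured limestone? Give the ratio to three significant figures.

Unit 1 (fractured limestone): v = 36.6×0.016/0.14 = 4.183 m/d, t = 323/4.183 = 77.22 d
Unit 2 (glacial outwash): v = 22.8×0.016/0.28 = 1.303 m/d, t = 323/1.303 = 247.9 d
t(glacial outwash) / t(fractured limestone) = 247.9/77.22 = 3.21

3.21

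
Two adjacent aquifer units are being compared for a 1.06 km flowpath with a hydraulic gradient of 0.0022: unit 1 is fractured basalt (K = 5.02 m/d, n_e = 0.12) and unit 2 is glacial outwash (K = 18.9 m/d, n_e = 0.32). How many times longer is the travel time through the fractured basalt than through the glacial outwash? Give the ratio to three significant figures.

1.41

Unit 1 (fractured basalt): v = 5.02×0.0022/0.12 = 0.09203 m/d, t = 1060/0.09203 = 11520 d
Unit 2 (glacial outwash): v = 18.9×0.0022/0.32 = 0.1299 m/d, t = 1060/0.1299 = 8158 d
t(fractured basalt) / t(glacial outwash) = 11520/8158 = 1.41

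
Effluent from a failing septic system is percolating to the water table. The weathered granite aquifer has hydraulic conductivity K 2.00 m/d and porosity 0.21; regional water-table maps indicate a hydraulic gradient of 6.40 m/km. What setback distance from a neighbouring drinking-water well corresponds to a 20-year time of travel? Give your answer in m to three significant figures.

445 m

Darcy flux q = K·i = 2.00 × 0.0064 = 0.01280 m/d
Average linear velocity = 0.01280 / 0.21 = 0.06095 m/d
T = 20 yr × 365 = 7300 d
L = v × T = 0.06095 × 7300 = 445.0 m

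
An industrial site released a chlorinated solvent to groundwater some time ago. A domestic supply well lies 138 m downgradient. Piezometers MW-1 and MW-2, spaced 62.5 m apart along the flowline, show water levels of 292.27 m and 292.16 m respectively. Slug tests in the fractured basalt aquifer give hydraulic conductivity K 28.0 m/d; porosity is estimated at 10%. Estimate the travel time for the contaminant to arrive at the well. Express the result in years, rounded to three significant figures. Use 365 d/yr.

Hydraulic gradient i = (292.27 − 292.16) / 62.5 = 0.11 / 62.5 = 0.001760
Darcy flux q = K·i = 28.0 × 0.001760 = 0.04928 m/d
Seepage velocity v = q / n = 0.04928 / 0.10 = 0.4928 m/d
t = L / v = 138 / 0.4928 = 280.0 d
   = 280.0 / 365 = 0.767 yr

0.767 years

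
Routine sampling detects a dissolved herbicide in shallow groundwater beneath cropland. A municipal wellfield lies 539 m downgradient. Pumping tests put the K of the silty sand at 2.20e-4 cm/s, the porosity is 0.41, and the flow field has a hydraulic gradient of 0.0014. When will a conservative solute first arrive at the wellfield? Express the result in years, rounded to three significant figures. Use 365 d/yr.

K = 2.20e-4 cm/s × 864 = 0.1901 m/d
Darcy flux q = K·i = 0.1901 × 0.0014 = 2.661e-4 m/d
Seepage velocity v = q / n = 2.661e-4 / 0.41 = 6.491e-4 m/d
t = L / v = 539 / 6.491e-4 = 830400 d
   = 830400 / 365 = 2280 yr

2280 years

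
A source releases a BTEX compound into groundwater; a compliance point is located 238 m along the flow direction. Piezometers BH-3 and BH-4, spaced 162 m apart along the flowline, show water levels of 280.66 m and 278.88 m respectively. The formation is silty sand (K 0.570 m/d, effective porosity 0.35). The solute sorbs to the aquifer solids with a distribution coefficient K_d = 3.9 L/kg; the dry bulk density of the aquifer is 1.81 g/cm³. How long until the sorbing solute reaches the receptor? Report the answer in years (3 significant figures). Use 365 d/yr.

Hydraulic gradient i = (280.66 − 278.88) / 162 = 1.78 / 162 = 0.01099
Specific discharge q = 0.570 × 0.01099 = 0.006263 m/d
Average linear velocity = 0.006263 / 0.35 = 0.01789 m/d
Retardation R = 1 + ρ_b·K_d/n = 1 + 1.81×3.9/0.35 = 21.17
Contaminant velocity v_c = v/R = 0.01789/21.17 = 8.453e-4 m/d
t = L/v_c = 238/8.453e-4 = 281600 d
   = 281600/365 = 771 yr

771 years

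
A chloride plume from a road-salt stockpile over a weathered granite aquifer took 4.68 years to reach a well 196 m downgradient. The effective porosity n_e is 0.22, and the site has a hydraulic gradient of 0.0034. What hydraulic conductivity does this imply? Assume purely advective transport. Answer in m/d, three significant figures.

t = 4.68 years = 1708 d
v = L / t = 196 / 1708 = 0.1147 m/d
K = v · n / i = 0.1147 × 0.22 / 0.0034 = 7.42 m/d

7.42 m/d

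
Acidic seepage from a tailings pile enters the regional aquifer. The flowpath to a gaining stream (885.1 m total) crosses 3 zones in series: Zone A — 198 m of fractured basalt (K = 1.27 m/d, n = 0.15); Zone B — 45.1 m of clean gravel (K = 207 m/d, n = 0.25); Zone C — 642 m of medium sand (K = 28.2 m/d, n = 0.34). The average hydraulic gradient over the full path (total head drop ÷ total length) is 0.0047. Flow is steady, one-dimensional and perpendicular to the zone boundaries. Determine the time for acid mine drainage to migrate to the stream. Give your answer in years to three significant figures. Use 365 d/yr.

Continuity: the same q passes through each zone, so ΔH = q·Σ(L_j/K_j) — the zones act as resistances in series.
Σ(L/K) = 198/1.27 + 45.1/207 + 642/28.2 = 155.9 + 0.2179 + 22.77 = 178.9 d
K_eq = L_total / Σ(L/K) = 885.1 / 178.9 = 4.948 m/d
q = K_eq · i = 4.948 × 0.0047 = 0.02325 m/d (same in every zone)
Zone A: v = q/n = 0.02325/0.15 = 0.1550 m/d → t_A = 198/0.1550 = 1277 d
Zone B: v = q/n = 0.02325/0.25 = 0.09302 m/d → t_B = 45.1/0.09302 = 484.9 d
Zone C: v = q/n = 0.02325/0.34 = 0.06840 m/d → t_C = 642/0.06840 = 9387 d
Total t = 1277 + 484.9 + 9387 = 11150 d
   = 11150 / 365 = 30.5 yr

30.5 years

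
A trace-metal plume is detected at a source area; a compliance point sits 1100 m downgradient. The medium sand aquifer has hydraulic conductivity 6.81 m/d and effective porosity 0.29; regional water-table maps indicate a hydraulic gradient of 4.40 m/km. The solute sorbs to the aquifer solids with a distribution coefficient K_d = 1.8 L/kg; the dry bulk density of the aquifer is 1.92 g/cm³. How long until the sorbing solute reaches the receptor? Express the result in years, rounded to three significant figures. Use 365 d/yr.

Specific discharge q = 6.81 × 0.0044 = 0.02996 m/d
v_s = q/n_e = 0.02996/0.29 = 0.1033 m/d
Retardation R = 1 + ρ_b·K_d/n = 1 + 1.92×1.8/0.29 = 12.92
Contaminant velocity v_c = v/R = 0.1033/12.92 = 0.007999 m/d
t = L/v_c = 1100/0.007999 = 137500 d
   = 137500/365 = 377 yr

377 years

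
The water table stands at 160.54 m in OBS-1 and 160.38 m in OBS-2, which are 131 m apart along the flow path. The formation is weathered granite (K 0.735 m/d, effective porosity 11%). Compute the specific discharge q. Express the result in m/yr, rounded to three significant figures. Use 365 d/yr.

Hydraulic gradient i = (160.54 − 160.38) / 131 = 0.16 / 131 = 0.001221
Specific discharge q = 0.735 × 0.001221 = 8.977e-4 m/d
   = 8.977e-4 × 365 = 0.328 m/yr

0.328 m/yr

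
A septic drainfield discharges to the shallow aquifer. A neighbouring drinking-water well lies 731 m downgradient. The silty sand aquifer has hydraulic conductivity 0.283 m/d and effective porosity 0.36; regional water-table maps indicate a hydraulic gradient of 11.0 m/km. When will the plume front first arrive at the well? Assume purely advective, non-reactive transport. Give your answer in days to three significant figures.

84500 days

q = Ki = 0.283 × 0.011 = 0.003113 m/d
Seepage velocity v = q / n = 0.003113 / 0.36 = 0.008647 m/d
t = L / v = 731 / 0.008647 = 84540 d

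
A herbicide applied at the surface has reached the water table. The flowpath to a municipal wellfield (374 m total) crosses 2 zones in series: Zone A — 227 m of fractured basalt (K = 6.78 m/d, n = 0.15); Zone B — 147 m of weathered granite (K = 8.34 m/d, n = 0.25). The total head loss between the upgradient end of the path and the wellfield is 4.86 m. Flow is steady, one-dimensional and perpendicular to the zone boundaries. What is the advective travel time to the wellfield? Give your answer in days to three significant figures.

745 days

Steady 1-D flow in series ⇒ the Darcy flux q is identical in every zone and the zone head losses add (resistances L/K in series).
Σ(L/K) = 227/6.78 + 147/8.34 = 33.48 + 17.63 = 51.11 d
q = ΔH / Σ(L/K) = 4.86 / 51.11 = 0.09510 m/d (same in every zone)
Zone A: v = q/n = 0.09510/0.15 = 0.6340 m/d → t_A = 227/0.6340 = 358.1 d
Zone B: v = q/n = 0.09510/0.25 = 0.3804 m/d → t_B = 147/0.3804 = 386.5 d
Total t = 358.1 + 386.5 = 744.5 d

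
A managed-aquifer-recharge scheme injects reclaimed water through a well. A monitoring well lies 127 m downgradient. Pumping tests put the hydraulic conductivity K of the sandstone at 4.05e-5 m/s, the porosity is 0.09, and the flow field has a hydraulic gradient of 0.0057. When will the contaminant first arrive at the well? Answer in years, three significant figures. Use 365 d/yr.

K = 4.05e-5 m/s × 86400 s/d = 3.499 m/d
Specific discharge q = 3.499 × 0.0057 = 0.01995 m/d
v = Ki/n = 3.499·0.0057/0.09 = 0.2216 m/d
t = L / v = 127 / 0.2216 = 573.1 d
   = 573.1 / 365 = 1.57 yr

1.57 years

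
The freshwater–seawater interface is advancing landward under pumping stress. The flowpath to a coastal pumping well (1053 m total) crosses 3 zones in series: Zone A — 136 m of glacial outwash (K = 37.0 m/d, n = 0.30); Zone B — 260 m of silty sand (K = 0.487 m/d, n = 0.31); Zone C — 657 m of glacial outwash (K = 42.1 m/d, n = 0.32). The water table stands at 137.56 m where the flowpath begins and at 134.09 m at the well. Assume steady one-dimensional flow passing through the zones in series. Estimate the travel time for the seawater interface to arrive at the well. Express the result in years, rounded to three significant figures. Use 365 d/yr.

Total head drop ΔH = 137.56 − 134.09 = 3.47 m
Steady 1-D flow in series ⇒ the Darcy flux q is identical in every zone and the zone head losses add (resistances L/K in series).
Σ(L/K) = 136/37.0 + 260/0.487 + 657/42.1 = 3.676 + 533.9 + 15.61 = 553.2 d
q = ΔH / Σ(L/K) = 3.47 / 553.2 = 0.006273 m/d (same in every zone)
Zone A: v = q/n = 0.006273/0.30 = 0.02091 m/d → t_A = 136/0.02091 = 6504 d
Zone B: v = q/n = 0.006273/0.31 = 0.02024 m/d → t_B = 260/0.02024 = 12850 d
Zone C: v = q/n = 0.006273/0.32 = 0.01960 m/d → t_C = 657/0.01960 = 33510 d
Total t = 6504 + 12850 + 33510 = 52870 d
   = 52870 / 365 = 145 yr

145 years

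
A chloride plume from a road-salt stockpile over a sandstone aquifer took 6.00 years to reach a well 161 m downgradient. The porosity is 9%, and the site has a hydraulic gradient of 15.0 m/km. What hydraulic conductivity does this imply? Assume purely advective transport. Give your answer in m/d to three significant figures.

0.441 m/d

t = 6.00 years = 2190 d
v = L / t = 161 / 2190 = 0.07352 m/d
K = v · n / i = 0.07352 × 0.09 / 0.015 = 0.441 m/d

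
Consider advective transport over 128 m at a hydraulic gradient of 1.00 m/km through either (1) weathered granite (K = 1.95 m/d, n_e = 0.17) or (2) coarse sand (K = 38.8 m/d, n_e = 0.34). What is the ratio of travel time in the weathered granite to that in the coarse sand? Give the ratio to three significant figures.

Unit 1 (weathered granite): v = 1.95×0.0010/0.17 = 0.01147 m/d, t = 128/0.01147 = 11160 d
Unit 2 (coarse sand): v = 38.8×0.0010/0.34 = 0.1141 m/d, t = 128/0.1141 = 1122 d
t(weathered granite) / t(coarse sand) = 11160/1122 = 9.95

9.95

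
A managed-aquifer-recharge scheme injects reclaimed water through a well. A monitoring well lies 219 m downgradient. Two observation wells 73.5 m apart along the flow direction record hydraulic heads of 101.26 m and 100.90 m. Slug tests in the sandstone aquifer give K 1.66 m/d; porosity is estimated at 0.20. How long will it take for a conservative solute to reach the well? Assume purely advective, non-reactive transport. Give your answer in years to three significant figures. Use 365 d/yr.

14.8 years

Hydraulic gradient i = (101.26 − 100.90) / 73.5 = 0.36 / 73.5 = 0.004898
q = Ki = 1.66 × 0.004898 = 0.008131 m/d
Seepage velocity v = q / n = 0.008131 / 0.20 = 0.04065 m/d
t = L / v = 219 / 0.04065 = 5387 d
   = 5387 / 365 = 14.8 yr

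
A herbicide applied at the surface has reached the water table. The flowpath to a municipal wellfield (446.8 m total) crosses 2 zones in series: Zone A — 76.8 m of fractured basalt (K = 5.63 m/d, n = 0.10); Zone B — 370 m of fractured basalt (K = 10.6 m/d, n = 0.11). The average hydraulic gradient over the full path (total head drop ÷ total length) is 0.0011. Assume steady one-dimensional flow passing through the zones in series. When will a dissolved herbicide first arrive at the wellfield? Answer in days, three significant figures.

4780 days

Steady 1-D flow in series ⇒ the Darcy flux q is identical in every zone and the zone head losses add (resistances L/K in series).
Σ(L/K) = 76.8/5.63 + 370/10.6 = 13.64 + 34.91 = 48.55 d
K_eq = L_total / Σ(L/K) = 446.8 / 48.55 = 9.203 m/d
q = K_eq · i = 9.203 × 0.0011 = 0.01012 m/d (same in every zone)
Zone A: v = q/n = 0.01012/0.10 = 0.1012 m/d → t_A = 76.8/0.1012 = 758.6 d
Zone B: v = q/n = 0.01012/0.11 = 0.09203 m/d → t_B = 370/0.09203 = 4020 d
Total t = 758.6 + 4020 = 4779 d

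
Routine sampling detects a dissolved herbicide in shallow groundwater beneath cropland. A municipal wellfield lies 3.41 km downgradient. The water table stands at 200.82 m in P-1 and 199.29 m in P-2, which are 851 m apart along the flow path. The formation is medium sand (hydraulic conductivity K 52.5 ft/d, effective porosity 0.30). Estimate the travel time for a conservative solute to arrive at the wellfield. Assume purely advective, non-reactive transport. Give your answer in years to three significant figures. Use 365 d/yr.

Hydraulic gradient i = (200.82 − 199.29) / 851 = 1.53 / 851 = 0.001798
K = 52.5 ft/d × 0.3048 = 16.00 m/d
q = Ki = 16.00 × 0.001798 = 0.02877 m/d
v = Ki/n = 16.00·0.001798/0.30 = 0.09590 m/d
L = 3.41 km = 3410 m
t = L / v = 3410 / 0.09590 = 35560 d
   = 35560 / 365 = 97.4 yr

97.4 years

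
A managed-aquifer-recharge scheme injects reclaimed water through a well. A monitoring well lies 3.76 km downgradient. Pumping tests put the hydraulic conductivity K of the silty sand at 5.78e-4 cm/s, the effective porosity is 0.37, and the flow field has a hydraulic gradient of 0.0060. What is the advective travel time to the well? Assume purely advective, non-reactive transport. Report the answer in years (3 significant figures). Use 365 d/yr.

K = 5.78e-4 cm/s × 864 = 0.4994 m/d
q = Ki = 0.4994 × 0.0060 = 0.002996 m/d
Average linear velocity = 0.002996 / 0.37 = 0.008098 m/d
L = 3.76 km = 3760 m
t = L / v = 3760 / 0.008098 = 464300 d
   = 464300 / 365 = 1270 yr

1270 years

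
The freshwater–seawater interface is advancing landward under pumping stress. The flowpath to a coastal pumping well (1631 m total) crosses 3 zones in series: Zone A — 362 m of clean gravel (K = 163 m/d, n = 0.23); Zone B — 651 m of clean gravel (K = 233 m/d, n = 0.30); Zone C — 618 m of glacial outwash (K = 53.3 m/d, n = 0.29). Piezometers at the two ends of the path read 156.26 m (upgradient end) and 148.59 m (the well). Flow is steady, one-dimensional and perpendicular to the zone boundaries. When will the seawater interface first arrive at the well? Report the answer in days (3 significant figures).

991 days

Total head drop ΔH = 156.26 − 148.59 = 7.67 m
Steady 1-D flow in series ⇒ the Darcy flux q is identical in every zone and the zone head losses add (resistances L/K in series).
Σ(L/K) = 362/163 + 651/233 + 618/53.3 = 2.221 + 2.794 + 11.59 = 16.61 d
q = ΔH / Σ(L/K) = 7.67 / 16.61 = 0.4618 m/d (same in every zone)
Zone A: v = q/n = 0.4618/0.23 = 2.008 m/d → t_A = 362/2.008 = 180.3 d
Zone B: v = q/n = 0.4618/0.30 = 1.539 m/d → t_B = 651/1.539 = 422.9 d
Zone C: v = q/n = 0.4618/0.29 = 1.592 m/d → t_C = 618/1.592 = 388.1 d
Total t = 180.3 + 422.9 + 388.1 = 991.3 d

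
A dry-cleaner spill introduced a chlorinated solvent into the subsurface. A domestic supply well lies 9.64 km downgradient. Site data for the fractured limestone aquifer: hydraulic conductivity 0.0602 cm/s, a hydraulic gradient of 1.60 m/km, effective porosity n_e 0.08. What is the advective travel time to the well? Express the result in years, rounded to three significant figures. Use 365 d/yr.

25.4 years

K = 0.0602 cm/s × 864 = 52.01 m/d
Darcy flux q = K·i = 52.01 × 0.0016 = 0.08322 m/d
v = Ki/n = 52.01·0.0016/0.08 = 1.040 m/d
L = 9.64 km = 9640 m
t = L / v = 9640 / 1.040 = 9267 d
   = 9267 / 365 = 25.4 yr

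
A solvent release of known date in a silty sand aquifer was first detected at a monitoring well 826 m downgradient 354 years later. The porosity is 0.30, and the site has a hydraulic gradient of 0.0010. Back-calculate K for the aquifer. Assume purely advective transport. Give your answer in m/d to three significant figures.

1.92 m/d

t = 354 years = 129200 d
v = L / t = 826 / 129200 = 0.006393 m/d
K = v · n / i = 0.006393 × 0.30 / 0.0010 = 1.92 m/d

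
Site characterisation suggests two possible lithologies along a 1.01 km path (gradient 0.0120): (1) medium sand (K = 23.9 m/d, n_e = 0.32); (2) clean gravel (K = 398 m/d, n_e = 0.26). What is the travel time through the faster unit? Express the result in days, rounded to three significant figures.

Unit 1 (medium sand): v = 23.9×0.012/0.32 = 0.8963 m/d, t = 1010/0.8963 = 1127 d
Unit 2 (clean gravel): v = 398×0.012/0.26 = 18.37 m/d, t = 1010/18.37 = 54.98 d
Faster unit: t = 55.0 d

55.0 days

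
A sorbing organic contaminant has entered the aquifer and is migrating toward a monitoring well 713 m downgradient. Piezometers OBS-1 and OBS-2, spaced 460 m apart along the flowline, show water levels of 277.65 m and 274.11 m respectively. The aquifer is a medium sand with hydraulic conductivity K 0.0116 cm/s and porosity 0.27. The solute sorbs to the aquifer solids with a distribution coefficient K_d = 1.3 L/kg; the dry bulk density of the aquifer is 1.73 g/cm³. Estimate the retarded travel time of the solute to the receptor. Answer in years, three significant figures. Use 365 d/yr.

Hydraulic gradient i = (277.65 − 274.11) / 460 = 3.54 / 460 = 0.007696
K = 0.0116 cm/s × 864 = 10.02 m/d
Specific discharge q = 10.02 × 0.007696 = 0.07713 m/d
v_s = q/n_e = 0.07713/0.27 = 0.2857 m/d
Retardation R = 1 + ρ_b·K_d/n = 1 + 1.73×1.3/0.27 = 9.330
Contaminant velocity v_c = v/R = 0.2857/9.330 = 0.03062 m/d
t = L/v_c = 713/0.03062 = 23290 d
   = 23290/365 = 63.8 yr

63.8 years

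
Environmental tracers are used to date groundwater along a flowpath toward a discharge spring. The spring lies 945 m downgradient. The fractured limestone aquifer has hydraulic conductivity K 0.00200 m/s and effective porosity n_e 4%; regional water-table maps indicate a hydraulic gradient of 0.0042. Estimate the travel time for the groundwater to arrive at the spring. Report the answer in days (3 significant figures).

K = 0.00200 m/s × 86400 s/d = 172.8 m/d
Specific discharge q = 172.8 × 0.0042 = 0.7258 m/d
v = Ki/n = 172.8·0.0042/0.04 = 18.14 m/d
t = L / v = 945 / 18.14 = 52.08 d

52.1 days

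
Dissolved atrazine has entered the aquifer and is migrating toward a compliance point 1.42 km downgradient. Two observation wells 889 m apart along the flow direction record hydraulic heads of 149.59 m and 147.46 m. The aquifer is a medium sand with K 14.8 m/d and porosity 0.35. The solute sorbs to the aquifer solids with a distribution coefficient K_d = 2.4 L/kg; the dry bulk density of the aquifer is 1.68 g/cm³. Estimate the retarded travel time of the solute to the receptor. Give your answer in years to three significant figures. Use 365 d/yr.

481 years

Hydraulic gradient i = (149.59 − 147.46) / 889 = 2.13 / 889 = 0.002396
Specific discharge q = 14.8 × 0.002396 = 0.03546 m/d
v_s = q/n_e = 0.03546/0.35 = 0.1013 m/d
Retardation R = 1 + ρ_b·K_d/n = 1 + 1.68×2.4/0.35 = 12.52
Contaminant velocity v_c = v/R = 0.1013/12.52 = 0.008092 m/d
L = 1.42 km = 1420 m
t = L/v_c = 1420/0.008092 = 175500 d
   = 175500/365 = 481 yr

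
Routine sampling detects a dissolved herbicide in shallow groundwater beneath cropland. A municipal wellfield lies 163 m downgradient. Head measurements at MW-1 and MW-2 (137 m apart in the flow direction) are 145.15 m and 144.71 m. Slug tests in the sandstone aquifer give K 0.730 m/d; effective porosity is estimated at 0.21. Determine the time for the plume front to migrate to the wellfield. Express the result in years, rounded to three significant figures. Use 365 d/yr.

Hydraulic gradient i = (145.15 − 144.71) / 137 = 0.44 / 137 = 0.003212
q = Ki = 0.730 × 0.003212 = 0.002345 m/d
Average linear velocity = 0.002345 / 0.21 = 0.01116 m/d
t = L / v = 163 / 0.01116 = 14600 d
   = 14600 / 365 = 40.0 yr

40.0 years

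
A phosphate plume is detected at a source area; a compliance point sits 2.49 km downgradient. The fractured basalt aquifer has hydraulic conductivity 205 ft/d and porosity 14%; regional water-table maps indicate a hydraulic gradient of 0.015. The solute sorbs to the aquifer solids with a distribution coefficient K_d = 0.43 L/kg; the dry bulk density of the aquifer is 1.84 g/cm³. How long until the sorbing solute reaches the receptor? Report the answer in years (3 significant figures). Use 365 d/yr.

6.78 years

K = 205 ft/d × 0.3048 = 62.48 m/d
Specific discharge q = 62.48 × 0.015 = 0.9373 m/d
Seepage velocity v = q / n = 0.9373 / 0.14 = 6.695 m/d
Retardation R = 1 + ρ_b·K_d/n = 1 + 1.84×0.43/0.14 = 6.651
Contaminant velocity v_c = v/R = 6.695/6.651 = 1.007 m/d
L = 2.49 km = 2490 m
t = L/v_c = 2490/1.007 = 2474 d
   = 2474/365 = 6.78 yr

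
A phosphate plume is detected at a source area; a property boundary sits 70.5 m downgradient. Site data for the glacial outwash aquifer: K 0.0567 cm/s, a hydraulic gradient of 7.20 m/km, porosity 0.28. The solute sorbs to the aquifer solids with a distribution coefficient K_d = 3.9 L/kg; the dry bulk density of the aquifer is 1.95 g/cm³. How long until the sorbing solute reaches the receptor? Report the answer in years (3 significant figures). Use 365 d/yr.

4.32 years

K = 0.0567 cm/s × 864 = 48.99 m/d
q = Ki = 48.99 × 0.0072 = 0.3527 m/d
Average linear velocity = 0.3527 / 0.28 = 1.260 m/d
Retardation R = 1 + ρ_b·K_d/n = 1 + 1.95×3.9/0.28 = 28.16
Contaminant velocity v_c = v/R = 1.260/28.16 = 0.04473 m/d
t = L/v_c = 70.5/0.04473 = 1576 d
   = 1576/365 = 4.32 yr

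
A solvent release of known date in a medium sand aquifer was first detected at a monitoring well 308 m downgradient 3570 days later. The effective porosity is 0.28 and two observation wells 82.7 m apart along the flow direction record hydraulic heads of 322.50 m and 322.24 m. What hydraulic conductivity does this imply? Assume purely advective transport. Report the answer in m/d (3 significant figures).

7.68 m/d

Hydraulic gradient i = (322.50 − 322.24) / 82.7 = 0.26 / 82.7 = 0.003144
v = L / t = 308 / 3570 = 0.08627 m/d
K = v · n / i = 0.08627 × 0.28 / 0.003144 = 7.68 m/d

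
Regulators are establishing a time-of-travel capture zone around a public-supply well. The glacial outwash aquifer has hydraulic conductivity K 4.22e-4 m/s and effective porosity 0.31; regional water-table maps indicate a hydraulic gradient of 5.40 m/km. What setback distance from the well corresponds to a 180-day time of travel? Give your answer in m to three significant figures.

K = 4.22e-4 m/s × 86400 s/d = 36.46 m/d
Specific discharge q = 36.46 × 0.0054 = 0.1969 m/d
Seepage velocity v = q / n = 0.1969 / 0.31 = 0.6351 m/d
L = v × T = 0.6351 × 180 = 114.3 m

114 m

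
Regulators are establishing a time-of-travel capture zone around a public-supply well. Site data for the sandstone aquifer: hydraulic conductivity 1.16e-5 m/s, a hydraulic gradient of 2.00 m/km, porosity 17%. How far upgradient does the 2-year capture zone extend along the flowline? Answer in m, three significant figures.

K = 1.16e-5 m/s × 86400 s/d = 1.002 m/d
Darcy flux q = K·i = 1.002 × 0.0020 = 0.002004 m/d
v = Ki/n = 1.002·0.0020/0.17 = 0.01179 m/d
T = 2 yr × 365 = 730 d
L = v × T = 0.01179 × 730 = 8.607 m

8.61 m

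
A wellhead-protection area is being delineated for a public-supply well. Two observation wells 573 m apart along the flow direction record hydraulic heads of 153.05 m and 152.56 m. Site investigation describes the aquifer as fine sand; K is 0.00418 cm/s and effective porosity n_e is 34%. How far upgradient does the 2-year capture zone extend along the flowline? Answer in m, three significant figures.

6.63 m

Hydraulic gradient i = (153.05 − 152.56) / 573 = 0.49 / 573 = 8.551e-4
K = 0.00418 cm/s × 864 = 3.612 m/d
q = Ki = 3.612 × 8.551e-4 = 0.003088 m/d
v_s = q/n_e = 0.003088/0.34 = 0.009083 m/d
T = 2 yr × 365 = 730 d
L = v × T = 0.009083 × 730 = 6.631 m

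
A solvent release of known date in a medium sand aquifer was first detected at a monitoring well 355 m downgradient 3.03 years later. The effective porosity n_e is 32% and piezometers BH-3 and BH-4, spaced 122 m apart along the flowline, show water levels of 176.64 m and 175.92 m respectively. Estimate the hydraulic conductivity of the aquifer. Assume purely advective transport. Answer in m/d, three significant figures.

Hydraulic gradient i = (176.64 − 175.92) / 122 = 0.72 / 122 = 0.005902
t = 3.03 years = 1106 d
v = L / t = 355 / 1106 = 0.3210 m/d
K = v · n / i = 0.3210 × 0.32 / 0.005902 = 17.4 m/d

17.4 m/d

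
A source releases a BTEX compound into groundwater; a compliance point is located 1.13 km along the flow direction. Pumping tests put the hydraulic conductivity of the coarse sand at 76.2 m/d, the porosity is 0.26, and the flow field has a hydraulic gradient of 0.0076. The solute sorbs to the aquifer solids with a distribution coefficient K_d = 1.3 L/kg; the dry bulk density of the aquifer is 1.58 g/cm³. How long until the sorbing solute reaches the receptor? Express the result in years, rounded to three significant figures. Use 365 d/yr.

12.4 years

Darcy flux q = K·i = 76.2 × 0.0076 = 0.5791 m/d
v = Ki/n = 76.2·0.0076/0.26 = 2.227 m/d
Retardation R = 1 + ρ_b·K_d/n = 1 + 1.58×1.3/0.26 = 8.900
Contaminant velocity v_c = v/R = 2.227/8.900 = 0.2503 m/d
L = 1.13 km = 1130 m
t = L/v_c = 1130/0.2503 = 4515 d
   = 4515/365 = 12.4 yr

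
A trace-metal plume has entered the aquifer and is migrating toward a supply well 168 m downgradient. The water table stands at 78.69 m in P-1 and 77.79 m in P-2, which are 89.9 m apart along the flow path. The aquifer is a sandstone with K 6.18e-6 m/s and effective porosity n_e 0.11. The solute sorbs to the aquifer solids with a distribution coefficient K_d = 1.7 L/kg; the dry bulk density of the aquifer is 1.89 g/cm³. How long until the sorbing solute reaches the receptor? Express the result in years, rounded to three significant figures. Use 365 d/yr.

286 years

Hydraulic gradient i = (78.69 − 77.79) / 89.9 = 0.90 / 89.9 = 0.01001
K = 6.18e-6 m/s × 86400 s/d = 0.5340 m/d
Specific discharge q = 0.5340 × 0.01001 = 0.005345 m/d
Seepage velocity v = q / n = 0.005345 / 0.11 = 0.04860 m/d
Retardation R = 1 + ρ_b·K_d/n = 1 + 1.89×1.7/0.11 = 30.21
Contaminant velocity v_c = v/R = 0.04860/30.21 = 0.001609 m/d
t = L/v_c = 168/0.001609 = 104400 d
   = 104400/365 = 286 yr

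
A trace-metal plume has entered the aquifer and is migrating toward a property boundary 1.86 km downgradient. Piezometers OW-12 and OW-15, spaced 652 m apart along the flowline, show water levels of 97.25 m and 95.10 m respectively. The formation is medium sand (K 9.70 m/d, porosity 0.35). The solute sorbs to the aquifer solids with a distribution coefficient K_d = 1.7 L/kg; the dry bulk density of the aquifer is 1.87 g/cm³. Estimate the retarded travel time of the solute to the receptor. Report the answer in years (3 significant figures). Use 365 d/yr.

562 years

Hydraulic gradient i = (97.25 − 95.10) / 652 = 2.15 / 652 = 0.003298
Darcy flux q = K·i = 9.70 × 0.003298 = 0.03199 m/d
Seepage velocity v = q / n = 0.03199 / 0.35 = 0.09139 m/d
Retardation R = 1 + ρ_b·K_d/n = 1 + 1.87×1.7/0.35 = 10.08
Contaminant velocity v_c = v/R = 0.09139/10.08 = 0.009064 m/d
L = 1.86 km = 1860 m
t = L/v_c = 1860/0.009064 = 205200 d
   = 205200/365 = 562 yr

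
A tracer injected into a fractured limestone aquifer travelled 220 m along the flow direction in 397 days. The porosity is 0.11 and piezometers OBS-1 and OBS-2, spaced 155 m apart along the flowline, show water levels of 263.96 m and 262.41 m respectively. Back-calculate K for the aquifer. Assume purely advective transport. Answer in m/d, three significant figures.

6.10 m/d

Hydraulic gradient i = (263.96 − 262.41) / 155 = 1.55 / 155 = 0.01000
v = L / t = 220 / 397 = 0.5542 m/d
K = v · n / i = 0.5542 × 0.11 / 0.01000 = 6.10 m/d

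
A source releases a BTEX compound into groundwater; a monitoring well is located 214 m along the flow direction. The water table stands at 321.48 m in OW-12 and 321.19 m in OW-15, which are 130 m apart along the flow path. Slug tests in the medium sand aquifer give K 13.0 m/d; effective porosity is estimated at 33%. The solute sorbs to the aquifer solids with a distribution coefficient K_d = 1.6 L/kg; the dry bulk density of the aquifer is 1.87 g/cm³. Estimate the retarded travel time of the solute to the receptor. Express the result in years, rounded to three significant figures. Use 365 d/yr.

Hydraulic gradient i = (321.48 − 321.19) / 130 = 0.29 / 130 = 0.002231
Darcy flux q = K·i = 13.0 × 0.002231 = 0.02900 m/d
v = Ki/n = 13.0·0.002231/0.33 = 0.08788 m/d
Retardation R = 1 + ρ_b·K_d/n = 1 + 1.87×1.6/0.33 = 10.07
Contaminant velocity v_c = v/R = 0.08788/10.07 = 0.008730 m/d
t = L/v_c = 214/0.008730 = 24510 d
   = 24510/365 = 67.2 yr

67.2 years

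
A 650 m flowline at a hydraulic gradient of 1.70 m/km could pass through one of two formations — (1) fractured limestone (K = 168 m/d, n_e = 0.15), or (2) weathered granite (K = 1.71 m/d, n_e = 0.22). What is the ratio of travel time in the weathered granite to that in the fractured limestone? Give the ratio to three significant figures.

144

Unit 1 (fractured limestone): v = 168×0.0017/0.15 = 1.904 m/d, t = 650/1.904 = 341.4 d
Unit 2 (weathered granite): v = 1.71×0.0017/0.22 = 0.01321 m/d, t = 650/0.01321 = 49190 d
t(weathered granite) / t(fractured limestone) = 49190/341.4 = 144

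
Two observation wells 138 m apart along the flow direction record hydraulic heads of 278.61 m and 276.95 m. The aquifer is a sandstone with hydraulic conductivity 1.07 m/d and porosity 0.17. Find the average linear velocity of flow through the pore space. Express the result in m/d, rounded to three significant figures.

Hydraulic gradient i = (278.61 − 276.95) / 138 = 1.66 / 138 = 0.01203
Specific discharge q = 1.07 × 0.01203 = 0.01287 m/d
v = Ki/n = 1.07·0.01203/0.17 = 0.07571 m/d

0.0757 m/d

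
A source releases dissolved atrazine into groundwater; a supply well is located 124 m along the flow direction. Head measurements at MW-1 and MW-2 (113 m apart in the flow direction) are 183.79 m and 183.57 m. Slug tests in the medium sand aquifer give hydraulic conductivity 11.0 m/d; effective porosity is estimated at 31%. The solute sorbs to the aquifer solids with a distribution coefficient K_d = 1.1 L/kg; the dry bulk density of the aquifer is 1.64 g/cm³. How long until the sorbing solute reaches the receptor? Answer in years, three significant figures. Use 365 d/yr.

33.5 years

Hydraulic gradient i = (183.79 − 183.57) / 113 = 0.22 / 113 = 0.001947
q = Ki = 11.0 × 0.001947 = 0.02142 m/d
Seepage velocity v = q / n = 0.02142 / 0.31 = 0.06908 m/d
Retardation R = 1 + ρ_b·K_d/n = 1 + 1.64×1.1/0.31 = 6.819
Contaminant velocity v_c = v/R = 0.06908/6.819 = 0.01013 m/d
t = L/v_c = 124/0.01013 = 12240 d
   = 12240/365 = 33.5 yr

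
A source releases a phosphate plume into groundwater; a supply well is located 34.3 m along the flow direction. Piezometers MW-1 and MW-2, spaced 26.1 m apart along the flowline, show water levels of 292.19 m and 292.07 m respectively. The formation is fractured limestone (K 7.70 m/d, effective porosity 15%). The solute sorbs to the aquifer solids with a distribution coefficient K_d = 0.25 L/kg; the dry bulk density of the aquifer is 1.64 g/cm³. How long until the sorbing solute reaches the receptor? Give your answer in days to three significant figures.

543 days

Hydraulic gradient i = (292.19 − 292.07) / 26.1 = 0.12 / 26.1 = 0.004598
q = Ki = 7.70 × 0.004598 = 0.03540 m/d
Seepage velocity v = q / n = 0.03540 / 0.15 = 0.2360 m/d
Retardation R = 1 + ρ_b·K_d/n = 1 + 1.64×0.25/0.15 = 3.733
Contaminant velocity v_c = v/R = 0.2360/3.733 = 0.06322 m/d
t = L/v_c = 34.3/0.06322 = 542.6 d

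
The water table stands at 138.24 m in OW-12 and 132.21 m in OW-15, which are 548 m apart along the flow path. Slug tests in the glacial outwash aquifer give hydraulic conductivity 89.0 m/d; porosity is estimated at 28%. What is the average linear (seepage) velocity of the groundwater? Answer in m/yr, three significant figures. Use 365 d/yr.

1280 m/yr

Hydraulic gradient i = (138.24 − 132.21) / 548 = 6.03 / 548 = 0.01100
q = Ki = 89.0 × 0.01100 = 0.9793 m/d
Seepage velocity v = q / n = 0.9793 / 0.28 = 3.498 m/d
   = 3.498 × 365 = 1280 m/yr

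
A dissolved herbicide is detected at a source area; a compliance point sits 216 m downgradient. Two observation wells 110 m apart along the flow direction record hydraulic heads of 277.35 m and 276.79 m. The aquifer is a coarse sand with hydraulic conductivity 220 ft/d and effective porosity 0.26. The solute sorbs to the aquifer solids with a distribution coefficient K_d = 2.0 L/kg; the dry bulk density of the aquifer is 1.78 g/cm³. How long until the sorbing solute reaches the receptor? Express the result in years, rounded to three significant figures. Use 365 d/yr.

Hydraulic gradient i = (277.35 − 276.79) / 110 = 0.56 / 110 = 0.005091
K = 220 ft/d × 0.3048 = 67.06 m/d
Darcy flux q = K·i = 67.06 × 0.005091 = 0.3414 m/d
Seepage velocity v = q / n = 0.3414 / 0.26 = 1.313 m/d
Retardation R = 1 + ρ_b·K_d/n = 1 + 1.78×2.0/0.26 = 14.69
Contaminant velocity v_c = v/R = 1.313/14.69 = 0.08937 m/d
t = L/v_c = 216/0.08937 = 2417 d
   = 2417/365 = 6.62 yr

6.62 years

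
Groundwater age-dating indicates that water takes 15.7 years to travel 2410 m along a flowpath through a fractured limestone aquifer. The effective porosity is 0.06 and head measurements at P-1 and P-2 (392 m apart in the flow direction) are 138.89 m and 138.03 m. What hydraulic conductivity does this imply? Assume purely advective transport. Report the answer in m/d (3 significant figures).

Hydraulic gradient i = (138.89 − 138.03) / 392 = 0.86 / 392 = 0.002194
t = 15.7 years = 5731 d
v = L / t = 2410 / 5731 = 0.4206 m/d
K = v · n / i = 0.4206 × 0.06 / 0.002194 = 11.5 m/d

11.5 m/d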